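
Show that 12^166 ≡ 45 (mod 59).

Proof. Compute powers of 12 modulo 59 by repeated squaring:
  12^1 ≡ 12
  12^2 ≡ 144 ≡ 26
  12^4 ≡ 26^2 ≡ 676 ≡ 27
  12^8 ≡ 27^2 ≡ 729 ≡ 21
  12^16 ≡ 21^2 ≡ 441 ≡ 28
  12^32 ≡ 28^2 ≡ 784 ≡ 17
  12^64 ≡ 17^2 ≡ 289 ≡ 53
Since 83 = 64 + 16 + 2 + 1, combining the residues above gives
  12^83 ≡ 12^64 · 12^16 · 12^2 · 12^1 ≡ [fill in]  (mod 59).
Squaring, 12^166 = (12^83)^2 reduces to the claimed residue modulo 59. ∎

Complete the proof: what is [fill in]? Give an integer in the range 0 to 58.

12^64 · 12^16 · 12^2 · 12^1 ≡ 53 · 28 · 26 · 12 = 463008.
463008 mod 59 = 35, so 12^83 ≡ 35 (mod 59).

35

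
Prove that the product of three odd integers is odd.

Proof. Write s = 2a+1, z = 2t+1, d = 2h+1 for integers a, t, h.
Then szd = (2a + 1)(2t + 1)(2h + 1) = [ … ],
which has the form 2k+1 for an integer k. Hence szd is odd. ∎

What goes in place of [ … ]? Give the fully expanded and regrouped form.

2(4aht + 2ah + 2at + a + 2ht + h + t) + 1

Expanding: (2a + 1)(2t + 1)(2h + 1) = 8aht + 4ah + 4at + 2a + 4ht + 2h + 2t + 1.
Every term except the constant is even, so this is 2(4aht + 2ah + 2at + a + 2ht + h + t) + 1,
and 4aht + 2ah + 2at + a + 2ht + h + t ∈ ℤ gives the required form.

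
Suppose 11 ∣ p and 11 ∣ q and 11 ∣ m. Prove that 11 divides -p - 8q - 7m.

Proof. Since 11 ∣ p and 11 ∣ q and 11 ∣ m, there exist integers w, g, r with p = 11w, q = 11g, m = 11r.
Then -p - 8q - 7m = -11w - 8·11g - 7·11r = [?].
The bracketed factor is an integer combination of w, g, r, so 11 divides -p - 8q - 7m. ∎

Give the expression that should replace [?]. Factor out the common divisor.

Each term has a factor of 11: -11w - 8·11g - 7·11r = 11·(-8g - 7r - w).
Since -8g - 7r - w is an integer, 11 ∣ (-p - 8q - 7m).

11(-8g - 7r - w)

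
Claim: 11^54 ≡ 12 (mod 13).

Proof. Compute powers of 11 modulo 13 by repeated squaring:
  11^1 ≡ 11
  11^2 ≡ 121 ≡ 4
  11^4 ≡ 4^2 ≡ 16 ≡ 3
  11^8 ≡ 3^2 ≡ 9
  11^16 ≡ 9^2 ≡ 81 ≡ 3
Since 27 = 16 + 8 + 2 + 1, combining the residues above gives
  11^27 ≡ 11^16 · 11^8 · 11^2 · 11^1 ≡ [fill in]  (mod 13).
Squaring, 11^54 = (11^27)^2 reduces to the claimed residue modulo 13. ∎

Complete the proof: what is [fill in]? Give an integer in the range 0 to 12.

5

11^16 · 11^8 · 11^2 · 11^1 ≡ 3 · 9 · 4 · 11 = 1188.
1188 mod 13 = 5, so 11^27 ≡ 5 (mod 13).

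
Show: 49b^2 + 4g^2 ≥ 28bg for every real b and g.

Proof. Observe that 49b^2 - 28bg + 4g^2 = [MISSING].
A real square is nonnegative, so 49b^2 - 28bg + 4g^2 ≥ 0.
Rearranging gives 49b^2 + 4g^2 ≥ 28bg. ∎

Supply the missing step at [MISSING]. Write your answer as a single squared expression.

The leading and trailing coefficients are 7^2 and 2^2, and 28 = 2·7·2, so the trinomial is (7b - 2g)^2.
Hence 49b^2 - 28bg + 4g^2 ≥ 0.

(7b - 2g)^2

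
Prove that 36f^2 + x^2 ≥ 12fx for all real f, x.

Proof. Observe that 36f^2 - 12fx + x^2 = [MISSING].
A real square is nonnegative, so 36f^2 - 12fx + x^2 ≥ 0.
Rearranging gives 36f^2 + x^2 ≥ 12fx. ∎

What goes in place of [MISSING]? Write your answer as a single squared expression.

(6f - x)^2

The leading and trailing coefficients are 6^2 and 1^2, and 12 = 2·6·1, so the trinomial is (6f - x)^2.
Hence 36f^2 - 12fx + x^2 ≥ 0.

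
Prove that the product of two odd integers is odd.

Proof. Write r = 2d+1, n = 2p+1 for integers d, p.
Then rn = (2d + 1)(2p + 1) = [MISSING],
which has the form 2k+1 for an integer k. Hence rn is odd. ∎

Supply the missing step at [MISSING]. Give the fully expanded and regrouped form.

Expanding: (2d + 1)(2p + 1) = 4dp + 2d + 2p + 1.
Every term except the constant is even, so this is 2(2dp + d + p) + 1,
and 2dp + d + p ∈ ℤ gives the required form.

2(2dp + d + p) + 1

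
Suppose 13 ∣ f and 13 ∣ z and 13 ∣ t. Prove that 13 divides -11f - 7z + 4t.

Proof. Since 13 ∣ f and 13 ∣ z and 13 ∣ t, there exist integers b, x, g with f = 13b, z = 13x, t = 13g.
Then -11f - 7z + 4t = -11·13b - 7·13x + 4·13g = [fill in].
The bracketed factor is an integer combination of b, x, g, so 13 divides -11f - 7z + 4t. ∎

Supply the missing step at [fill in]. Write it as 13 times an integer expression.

Pull the common 13 out of every term: -11·13b - 7·13x + 4·13g = 13(-11b + 4g - 7x).
-11b + 4g - 7x is an integer, which exhibits the divisibility.

13(-11b + 4g - 7x)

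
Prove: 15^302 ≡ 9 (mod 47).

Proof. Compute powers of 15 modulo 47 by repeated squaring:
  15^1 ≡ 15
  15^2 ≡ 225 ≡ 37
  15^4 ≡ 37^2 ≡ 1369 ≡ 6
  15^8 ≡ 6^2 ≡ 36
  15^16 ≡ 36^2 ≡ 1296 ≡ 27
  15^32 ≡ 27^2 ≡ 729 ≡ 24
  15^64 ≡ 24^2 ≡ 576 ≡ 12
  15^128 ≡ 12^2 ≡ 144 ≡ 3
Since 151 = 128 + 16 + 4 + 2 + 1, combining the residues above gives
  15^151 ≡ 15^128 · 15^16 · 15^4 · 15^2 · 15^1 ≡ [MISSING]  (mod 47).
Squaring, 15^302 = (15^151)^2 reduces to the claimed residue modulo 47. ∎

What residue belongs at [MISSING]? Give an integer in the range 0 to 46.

44

Multiply the listed residues: 3 · 27 · 6 · 37 · 15 = 81 → 486 → 17982 → 269730.
Reducing modulo 47: 269730 = 5738·47 + 44, so 15^151 ≡ 44.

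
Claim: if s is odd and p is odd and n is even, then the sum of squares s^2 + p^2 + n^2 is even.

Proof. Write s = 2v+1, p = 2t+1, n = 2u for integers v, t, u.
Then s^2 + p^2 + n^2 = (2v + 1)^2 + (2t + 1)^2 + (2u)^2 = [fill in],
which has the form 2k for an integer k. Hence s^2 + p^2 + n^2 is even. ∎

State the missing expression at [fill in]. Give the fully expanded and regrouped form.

2(2t^2 + 2t + 2u^2 + 2v^2 + 2v + 1)

(2v + 1)^2 + (2t + 1)^2 + (2u)^2 = 4t^2 + 4t + 4u^2 + 4v^2 + 4v + 2
= 2(2t^2 + 2t + 2u^2 + 2v^2 + 2v + 1).
Since 2t^2 + 2t + 2u^2 + 2v^2 + 2v + 1 is an integer, the sum of squares is of the form 2k for an integer k.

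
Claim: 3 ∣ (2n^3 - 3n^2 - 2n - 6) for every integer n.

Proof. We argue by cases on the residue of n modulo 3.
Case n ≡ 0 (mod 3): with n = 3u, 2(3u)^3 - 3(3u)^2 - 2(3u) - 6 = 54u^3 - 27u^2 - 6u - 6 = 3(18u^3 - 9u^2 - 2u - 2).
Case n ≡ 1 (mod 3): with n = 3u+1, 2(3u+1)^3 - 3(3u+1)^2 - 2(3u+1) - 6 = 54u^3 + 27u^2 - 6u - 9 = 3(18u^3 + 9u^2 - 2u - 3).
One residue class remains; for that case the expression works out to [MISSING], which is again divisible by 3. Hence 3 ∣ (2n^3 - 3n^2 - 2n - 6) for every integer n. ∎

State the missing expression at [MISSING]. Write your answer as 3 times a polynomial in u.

3(18u^3 + 27u^2 + 10u - 2)

The residues treated are {0, 1}, so the missing case is n ≡ 2 (mod 3); write n = 3u+2.
Then 2(3u+2)^3 - 3(3u+2)^2 - 2(3u+2) - 6 = 54u^3 + 81u^2 + 30u - 6 = 3(18u^3 + 27u^2 + 10u - 2).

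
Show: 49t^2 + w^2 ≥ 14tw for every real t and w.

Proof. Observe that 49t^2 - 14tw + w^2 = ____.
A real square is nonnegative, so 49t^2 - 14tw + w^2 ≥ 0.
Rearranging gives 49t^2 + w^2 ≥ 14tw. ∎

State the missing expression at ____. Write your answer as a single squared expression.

(7t - w)^2

The leading and trailing coefficients are 7^2 and 1^2, and 14 = 2·7·1, so the trinomial is (7t - w)^2.
Hence 49t^2 - 14tw + w^2 ≥ 0.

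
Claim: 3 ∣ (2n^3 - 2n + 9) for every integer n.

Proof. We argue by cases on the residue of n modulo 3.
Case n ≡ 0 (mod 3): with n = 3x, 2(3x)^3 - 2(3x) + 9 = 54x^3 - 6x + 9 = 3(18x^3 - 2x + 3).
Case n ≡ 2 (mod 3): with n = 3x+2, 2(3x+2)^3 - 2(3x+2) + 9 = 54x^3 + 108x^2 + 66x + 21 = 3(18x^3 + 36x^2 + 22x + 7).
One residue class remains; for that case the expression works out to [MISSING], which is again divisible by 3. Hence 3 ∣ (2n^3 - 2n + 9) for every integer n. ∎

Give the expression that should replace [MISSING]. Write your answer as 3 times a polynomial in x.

3(18x^3 + 18x^2 + 4x + 3)

Only n ≡ 1 (mod 3) is unaccounted for. Put n = 3x+1:
2(3x+1)^3 - 2(3x+1) + 9 expands to 54x^3 + 54x^2 + 12x + 9,
and factoring out 3 leaves 3(18x^3 + 18x^2 + 4x + 3).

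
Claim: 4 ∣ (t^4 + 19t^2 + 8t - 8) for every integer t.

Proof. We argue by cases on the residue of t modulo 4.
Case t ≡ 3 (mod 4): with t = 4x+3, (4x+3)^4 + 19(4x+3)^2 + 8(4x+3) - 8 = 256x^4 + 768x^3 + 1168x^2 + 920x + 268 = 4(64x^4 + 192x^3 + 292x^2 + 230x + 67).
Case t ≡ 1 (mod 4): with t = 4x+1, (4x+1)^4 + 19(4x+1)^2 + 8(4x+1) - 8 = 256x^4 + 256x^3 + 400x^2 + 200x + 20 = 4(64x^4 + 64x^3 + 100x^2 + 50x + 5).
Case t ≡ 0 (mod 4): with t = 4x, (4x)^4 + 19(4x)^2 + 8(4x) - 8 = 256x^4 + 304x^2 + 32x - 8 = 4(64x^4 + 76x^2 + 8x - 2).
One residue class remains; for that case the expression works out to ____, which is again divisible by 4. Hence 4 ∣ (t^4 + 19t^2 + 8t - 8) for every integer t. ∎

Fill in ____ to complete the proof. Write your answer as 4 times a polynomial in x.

The residues treated are {3, 1, 0}, so the missing case is t ≡ 2 (mod 4); write t = 4x+2.
Then (4x+2)^4 + 19(4x+2)^2 + 8(4x+2) - 8 = 256x^4 + 512x^3 + 688x^2 + 464x + 100 = 4(64x^4 + 128x^3 + 172x^2 + 116x + 25).

4(64x^4 + 128x^3 + 172x^2 + 116x + 25)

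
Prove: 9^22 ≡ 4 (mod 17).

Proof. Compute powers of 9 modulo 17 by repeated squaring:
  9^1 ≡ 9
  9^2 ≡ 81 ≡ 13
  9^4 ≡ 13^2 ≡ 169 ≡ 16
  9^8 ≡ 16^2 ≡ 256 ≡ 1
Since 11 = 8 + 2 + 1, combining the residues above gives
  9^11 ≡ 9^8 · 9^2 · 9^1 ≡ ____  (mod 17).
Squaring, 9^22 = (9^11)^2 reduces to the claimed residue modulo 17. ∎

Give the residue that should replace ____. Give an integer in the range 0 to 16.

Multiply the listed residues: 1 · 13 · 9 = 13 → 117.
Reducing modulo 17: 117 = 6·17 + 15, so 9^11 ≡ 15.

15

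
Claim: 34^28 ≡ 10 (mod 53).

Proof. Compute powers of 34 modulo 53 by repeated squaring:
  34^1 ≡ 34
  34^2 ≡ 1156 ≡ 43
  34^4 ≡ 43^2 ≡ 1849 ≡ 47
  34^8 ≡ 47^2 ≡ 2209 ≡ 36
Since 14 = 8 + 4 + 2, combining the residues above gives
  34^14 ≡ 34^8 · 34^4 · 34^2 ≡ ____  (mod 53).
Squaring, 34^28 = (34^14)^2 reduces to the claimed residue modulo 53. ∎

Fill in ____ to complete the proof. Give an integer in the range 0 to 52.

40

34^8 · 34^4 · 34^2 ≡ 36 · 47 · 43 = 72756.
72756 mod 53 = 40, so 34^14 ≡ 40 (mod 53).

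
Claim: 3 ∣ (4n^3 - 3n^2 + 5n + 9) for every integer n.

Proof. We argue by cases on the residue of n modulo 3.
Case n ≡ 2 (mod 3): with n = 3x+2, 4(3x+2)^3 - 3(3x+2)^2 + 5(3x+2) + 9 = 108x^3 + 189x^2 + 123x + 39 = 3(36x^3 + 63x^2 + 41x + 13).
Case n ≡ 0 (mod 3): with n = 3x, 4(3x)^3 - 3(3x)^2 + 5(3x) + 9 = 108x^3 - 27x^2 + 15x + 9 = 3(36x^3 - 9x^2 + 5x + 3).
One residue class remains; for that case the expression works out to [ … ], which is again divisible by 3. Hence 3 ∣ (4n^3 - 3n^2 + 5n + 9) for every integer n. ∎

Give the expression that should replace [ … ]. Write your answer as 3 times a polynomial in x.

3(36x^3 + 27x^2 + 11x + 5)

Only n ≡ 1 (mod 3) is unaccounted for. Put n = 3x+1:
4(3x+1)^3 - 3(3x+1)^2 + 5(3x+1) + 9 expands to 108x^3 + 81x^2 + 33x + 15,
and factoring out 3 leaves 3(36x^3 + 27x^2 + 11x + 5).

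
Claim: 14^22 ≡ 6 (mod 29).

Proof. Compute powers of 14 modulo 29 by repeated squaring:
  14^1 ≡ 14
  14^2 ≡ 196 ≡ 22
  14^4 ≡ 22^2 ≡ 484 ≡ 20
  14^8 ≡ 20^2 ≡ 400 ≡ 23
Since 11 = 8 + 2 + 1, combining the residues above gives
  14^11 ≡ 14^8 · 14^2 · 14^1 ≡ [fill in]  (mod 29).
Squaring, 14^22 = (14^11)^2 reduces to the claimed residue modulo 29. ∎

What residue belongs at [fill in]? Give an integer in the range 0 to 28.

8

Multiply the listed residues: 23 · 22 · 14 = 506 → 7084.
Reducing modulo 29: 7084 = 244·29 + 8, so 14^11 ≡ 8.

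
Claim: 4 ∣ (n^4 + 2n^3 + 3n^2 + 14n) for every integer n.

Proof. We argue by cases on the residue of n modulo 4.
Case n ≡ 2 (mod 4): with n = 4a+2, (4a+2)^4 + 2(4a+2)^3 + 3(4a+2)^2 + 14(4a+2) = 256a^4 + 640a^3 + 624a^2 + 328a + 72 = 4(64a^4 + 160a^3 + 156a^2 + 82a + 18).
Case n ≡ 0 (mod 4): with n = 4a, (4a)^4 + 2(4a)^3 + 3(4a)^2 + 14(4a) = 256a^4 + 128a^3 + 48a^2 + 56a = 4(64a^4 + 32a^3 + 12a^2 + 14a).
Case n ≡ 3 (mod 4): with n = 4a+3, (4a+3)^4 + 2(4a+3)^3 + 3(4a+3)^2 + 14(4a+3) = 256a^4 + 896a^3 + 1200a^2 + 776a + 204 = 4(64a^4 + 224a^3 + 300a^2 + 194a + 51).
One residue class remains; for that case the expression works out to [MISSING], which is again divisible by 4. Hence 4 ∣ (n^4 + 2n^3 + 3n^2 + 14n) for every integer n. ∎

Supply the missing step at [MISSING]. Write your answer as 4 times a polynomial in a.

Only n ≡ 1 (mod 4) is unaccounted for. Put n = 4a+1:
(4a+1)^4 + 2(4a+1)^3 + 3(4a+1)^2 + 14(4a+1) expands to 256a^4 + 384a^3 + 240a^2 + 120a + 20,
and factoring out 4 leaves 4(64a^4 + 96a^3 + 60a^2 + 30a + 5).

4(64a^4 + 96a^3 + 60a^2 + 30a + 5)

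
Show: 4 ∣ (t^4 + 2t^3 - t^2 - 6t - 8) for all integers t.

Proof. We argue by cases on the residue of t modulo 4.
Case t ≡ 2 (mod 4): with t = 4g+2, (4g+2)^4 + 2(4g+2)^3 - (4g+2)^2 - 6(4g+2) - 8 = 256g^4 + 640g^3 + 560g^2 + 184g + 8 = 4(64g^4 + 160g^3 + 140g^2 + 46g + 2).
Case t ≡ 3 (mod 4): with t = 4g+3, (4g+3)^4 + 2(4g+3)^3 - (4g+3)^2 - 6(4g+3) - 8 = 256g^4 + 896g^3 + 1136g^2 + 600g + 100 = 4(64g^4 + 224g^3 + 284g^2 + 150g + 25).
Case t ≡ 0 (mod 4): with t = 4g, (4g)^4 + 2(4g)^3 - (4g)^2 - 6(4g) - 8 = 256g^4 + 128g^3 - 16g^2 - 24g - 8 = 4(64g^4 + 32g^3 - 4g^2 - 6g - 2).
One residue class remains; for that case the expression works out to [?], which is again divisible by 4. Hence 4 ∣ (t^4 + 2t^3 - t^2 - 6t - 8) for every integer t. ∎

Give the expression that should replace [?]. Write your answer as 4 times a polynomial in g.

Only t ≡ 1 (mod 4) is unaccounted for. Put t = 4g+1:
(4g+1)^4 + 2(4g+1)^3 - (4g+1)^2 - 6(4g+1) - 8 expands to 256g^4 + 384g^3 + 176g^2 + 8g - 12,
and factoring out 4 leaves 4(64g^4 + 96g^3 + 44g^2 + 2g - 3).

4(64g^4 + 96g^3 + 44g^2 + 2g - 3)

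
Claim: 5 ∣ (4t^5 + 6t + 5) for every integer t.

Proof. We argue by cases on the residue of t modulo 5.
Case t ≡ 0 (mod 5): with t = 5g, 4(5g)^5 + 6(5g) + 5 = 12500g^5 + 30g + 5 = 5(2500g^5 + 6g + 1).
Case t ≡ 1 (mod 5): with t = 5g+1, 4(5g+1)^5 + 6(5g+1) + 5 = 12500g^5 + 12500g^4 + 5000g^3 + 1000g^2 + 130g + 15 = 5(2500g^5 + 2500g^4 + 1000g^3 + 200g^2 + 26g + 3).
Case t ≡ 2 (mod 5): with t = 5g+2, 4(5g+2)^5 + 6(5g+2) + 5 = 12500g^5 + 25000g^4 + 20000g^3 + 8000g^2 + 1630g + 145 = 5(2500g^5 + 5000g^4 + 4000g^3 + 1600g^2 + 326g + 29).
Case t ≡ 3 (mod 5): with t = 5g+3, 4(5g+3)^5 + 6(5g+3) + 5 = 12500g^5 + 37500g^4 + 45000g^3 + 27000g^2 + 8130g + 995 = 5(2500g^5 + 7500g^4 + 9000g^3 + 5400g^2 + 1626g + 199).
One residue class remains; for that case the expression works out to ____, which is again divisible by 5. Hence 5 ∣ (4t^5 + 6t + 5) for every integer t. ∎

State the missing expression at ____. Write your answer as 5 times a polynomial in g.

5(2500g^5 + 10000g^4 + 16000g^3 + 12800g^2 + 5126g + 825)

The residues treated are {0, 1, 2, 3}, so the missing case is t ≡ 4 (mod 5); write t = 5g+4.
Then 4(5g+4)^5 + 6(5g+4) + 5 = 12500g^5 + 50000g^4 + 80000g^3 + 64000g^2 + 25630g + 4125 = 5(2500g^5 + 10000g^4 + 16000g^3 + 12800g^2 + 5126g + 825).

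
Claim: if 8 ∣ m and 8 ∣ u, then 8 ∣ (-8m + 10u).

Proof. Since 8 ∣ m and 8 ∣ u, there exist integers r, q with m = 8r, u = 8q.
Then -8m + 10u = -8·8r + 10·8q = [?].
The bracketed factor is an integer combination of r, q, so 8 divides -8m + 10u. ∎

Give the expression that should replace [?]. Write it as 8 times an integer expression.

8(10q - 8r)

Pull the common 8 out of every term: -8·8r + 10·8q = 8(10q - 8r).
10q - 8r is an integer, which exhibits the divisibility.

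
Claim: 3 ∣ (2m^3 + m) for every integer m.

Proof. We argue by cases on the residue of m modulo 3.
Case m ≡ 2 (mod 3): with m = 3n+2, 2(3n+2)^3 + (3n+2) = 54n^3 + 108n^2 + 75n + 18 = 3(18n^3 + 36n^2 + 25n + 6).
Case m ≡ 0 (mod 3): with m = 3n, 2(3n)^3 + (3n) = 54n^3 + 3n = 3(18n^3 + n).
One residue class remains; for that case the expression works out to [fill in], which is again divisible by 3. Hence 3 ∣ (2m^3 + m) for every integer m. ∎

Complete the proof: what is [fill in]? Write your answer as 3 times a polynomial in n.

Only m ≡ 1 (mod 3) is unaccounted for. Put m = 3n+1:
2(3n+1)^3 + (3n+1) expands to 54n^3 + 54n^2 + 21n + 3,
and factoring out 3 leaves 3(18n^3 + 18n^2 + 7n + 1).

3(18n^3 + 18n^2 + 7n + 1)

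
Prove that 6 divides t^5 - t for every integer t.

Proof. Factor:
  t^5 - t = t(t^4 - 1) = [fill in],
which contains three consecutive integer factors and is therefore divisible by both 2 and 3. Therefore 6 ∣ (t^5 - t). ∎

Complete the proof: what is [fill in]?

(t - 1)t(t + 1)(t^2 + 1)

t^4 - 1 = (t^2 - 1)(t^2 + 1), and t^2 - 1 = (t-1)(t+1).
So t(t^4 - 1) = (t - 1)t(t + 1)(t^2 + 1).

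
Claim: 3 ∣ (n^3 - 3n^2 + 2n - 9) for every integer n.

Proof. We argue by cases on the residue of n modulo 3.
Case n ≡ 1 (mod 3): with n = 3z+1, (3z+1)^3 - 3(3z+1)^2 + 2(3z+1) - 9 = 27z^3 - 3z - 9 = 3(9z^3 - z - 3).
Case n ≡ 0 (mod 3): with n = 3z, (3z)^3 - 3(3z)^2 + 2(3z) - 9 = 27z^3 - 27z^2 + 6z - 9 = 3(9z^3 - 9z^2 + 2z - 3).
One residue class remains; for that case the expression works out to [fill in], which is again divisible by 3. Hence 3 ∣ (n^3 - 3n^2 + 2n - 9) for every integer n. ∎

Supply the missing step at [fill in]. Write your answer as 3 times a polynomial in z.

3(9z^3 + 9z^2 + 2z - 3)

The residues treated are {1, 0}, so the missing case is n ≡ 2 (mod 3); write n = 3z+2.
Then (3z+2)^3 - 3(3z+2)^2 + 2(3z+2) - 9 = 27z^3 + 27z^2 + 6z - 9 = 3(9z^3 + 9z^2 + 2z - 3).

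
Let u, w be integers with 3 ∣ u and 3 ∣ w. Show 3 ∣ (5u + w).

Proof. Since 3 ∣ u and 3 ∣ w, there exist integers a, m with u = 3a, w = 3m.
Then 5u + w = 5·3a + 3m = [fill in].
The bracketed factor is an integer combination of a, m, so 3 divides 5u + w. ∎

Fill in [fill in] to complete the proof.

3(5a + m)

Each term has a factor of 3: 5·3a + 3m = 3·(5a + m).
Since 5a + m is an integer, 3 ∣ (5u + w).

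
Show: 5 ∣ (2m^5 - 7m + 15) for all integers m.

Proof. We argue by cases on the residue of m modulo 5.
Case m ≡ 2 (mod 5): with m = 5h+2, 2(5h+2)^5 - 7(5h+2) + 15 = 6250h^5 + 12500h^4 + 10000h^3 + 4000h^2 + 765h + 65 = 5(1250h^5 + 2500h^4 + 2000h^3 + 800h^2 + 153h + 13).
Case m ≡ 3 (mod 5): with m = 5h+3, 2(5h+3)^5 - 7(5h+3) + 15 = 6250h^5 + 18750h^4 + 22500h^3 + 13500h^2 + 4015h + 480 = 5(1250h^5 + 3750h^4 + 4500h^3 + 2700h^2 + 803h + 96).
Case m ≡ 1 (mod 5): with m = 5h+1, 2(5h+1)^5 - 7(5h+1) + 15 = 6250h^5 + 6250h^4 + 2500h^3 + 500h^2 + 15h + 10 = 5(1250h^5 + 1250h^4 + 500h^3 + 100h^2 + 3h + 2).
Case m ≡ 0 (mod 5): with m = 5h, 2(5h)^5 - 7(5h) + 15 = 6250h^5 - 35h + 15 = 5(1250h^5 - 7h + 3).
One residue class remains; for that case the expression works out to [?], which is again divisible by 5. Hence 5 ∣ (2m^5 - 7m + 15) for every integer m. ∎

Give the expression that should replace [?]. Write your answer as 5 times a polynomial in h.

5(1250h^5 + 5000h^4 + 8000h^3 + 6400h^2 + 2553h + 407)

The residues treated are {2, 3, 1, 0}, so the missing case is m ≡ 4 (mod 5); write m = 5h+4.
Then 2(5h+4)^5 - 7(5h+4) + 15 = 6250h^5 + 25000h^4 + 40000h^3 + 32000h^2 + 12765h + 2035 = 5(1250h^5 + 5000h^4 + 8000h^3 + 6400h^2 + 2553h + 407).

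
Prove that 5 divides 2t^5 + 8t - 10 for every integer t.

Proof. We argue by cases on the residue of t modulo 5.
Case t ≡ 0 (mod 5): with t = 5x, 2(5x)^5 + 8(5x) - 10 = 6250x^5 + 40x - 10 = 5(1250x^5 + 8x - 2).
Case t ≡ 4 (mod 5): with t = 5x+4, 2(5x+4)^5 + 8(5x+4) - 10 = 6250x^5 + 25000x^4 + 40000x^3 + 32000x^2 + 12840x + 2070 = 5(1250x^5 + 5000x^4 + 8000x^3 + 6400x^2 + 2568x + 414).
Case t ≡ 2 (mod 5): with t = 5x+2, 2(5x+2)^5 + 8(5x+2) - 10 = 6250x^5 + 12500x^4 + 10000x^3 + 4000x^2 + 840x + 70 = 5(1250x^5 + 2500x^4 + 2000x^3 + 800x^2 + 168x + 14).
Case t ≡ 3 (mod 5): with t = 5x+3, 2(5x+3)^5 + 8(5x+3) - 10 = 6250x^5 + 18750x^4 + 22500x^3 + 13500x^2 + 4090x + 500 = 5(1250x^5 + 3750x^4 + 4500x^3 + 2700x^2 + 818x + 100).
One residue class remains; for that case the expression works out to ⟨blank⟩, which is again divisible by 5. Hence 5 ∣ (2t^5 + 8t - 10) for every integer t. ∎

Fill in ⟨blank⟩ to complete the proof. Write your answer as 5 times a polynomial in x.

The residues treated are {0, 4, 2, 3}, so the missing case is t ≡ 1 (mod 5); write t = 5x+1.
Then 2(5x+1)^5 + 8(5x+1) - 10 = 6250x^5 + 6250x^4 + 2500x^3 + 500x^2 + 90x = 5(1250x^5 + 1250x^4 + 500x^3 + 100x^2 + 18x).

5(1250x^5 + 1250x^4 + 500x^3 + 100x^2 + 18x)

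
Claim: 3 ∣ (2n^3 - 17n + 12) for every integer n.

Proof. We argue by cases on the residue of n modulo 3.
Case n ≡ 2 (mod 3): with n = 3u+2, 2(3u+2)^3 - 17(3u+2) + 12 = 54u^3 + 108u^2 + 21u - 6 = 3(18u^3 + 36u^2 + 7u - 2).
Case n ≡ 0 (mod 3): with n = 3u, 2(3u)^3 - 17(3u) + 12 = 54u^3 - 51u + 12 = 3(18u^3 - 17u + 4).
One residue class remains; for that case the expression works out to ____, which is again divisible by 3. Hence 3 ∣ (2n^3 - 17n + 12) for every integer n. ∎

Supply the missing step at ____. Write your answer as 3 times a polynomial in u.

3(18u^3 + 18u^2 - 11u - 1)

Only n ≡ 1 (mod 3) is unaccounted for. Put n = 3u+1:
2(3u+1)^3 - 17(3u+1) + 12 expands to 54u^3 + 54u^2 - 33u - 3,
and factoring out 3 leaves 3(18u^3 + 18u^2 - 11u - 1).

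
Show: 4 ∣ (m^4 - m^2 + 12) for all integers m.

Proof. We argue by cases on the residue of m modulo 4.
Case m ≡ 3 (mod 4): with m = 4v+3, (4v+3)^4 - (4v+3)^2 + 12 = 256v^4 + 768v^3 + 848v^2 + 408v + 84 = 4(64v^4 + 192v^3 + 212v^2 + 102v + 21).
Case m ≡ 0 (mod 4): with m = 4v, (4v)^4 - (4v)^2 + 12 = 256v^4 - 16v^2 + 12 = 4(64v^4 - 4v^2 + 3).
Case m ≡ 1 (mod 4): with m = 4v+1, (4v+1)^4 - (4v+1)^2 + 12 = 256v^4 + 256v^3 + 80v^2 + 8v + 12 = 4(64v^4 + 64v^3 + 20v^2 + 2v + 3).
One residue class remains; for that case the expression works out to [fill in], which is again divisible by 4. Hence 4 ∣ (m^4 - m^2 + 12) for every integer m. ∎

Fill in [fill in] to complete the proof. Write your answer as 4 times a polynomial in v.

4(64v^4 + 128v^3 + 92v^2 + 28v + 6)

Only m ≡ 2 (mod 4) is unaccounted for. Put m = 4v+2:
(4v+2)^4 - (4v+2)^2 + 12 expands to 256v^4 + 512v^3 + 368v^2 + 112v + 24,
and factoring out 4 leaves 4(64v^4 + 128v^3 + 92v^2 + 28v + 6).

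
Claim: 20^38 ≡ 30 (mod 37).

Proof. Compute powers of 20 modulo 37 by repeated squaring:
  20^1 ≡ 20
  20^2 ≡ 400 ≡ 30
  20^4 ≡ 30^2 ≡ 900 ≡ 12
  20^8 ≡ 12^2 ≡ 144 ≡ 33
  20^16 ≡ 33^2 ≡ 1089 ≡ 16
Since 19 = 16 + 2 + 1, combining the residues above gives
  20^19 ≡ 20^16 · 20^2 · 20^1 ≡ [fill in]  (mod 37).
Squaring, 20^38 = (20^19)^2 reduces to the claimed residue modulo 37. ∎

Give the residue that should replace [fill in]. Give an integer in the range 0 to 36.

Multiply the listed residues: 16 · 30 · 20 = 480 → 9600.
Reducing modulo 37: 9600 = 259·37 + 17, so 20^19 ≡ 17.

17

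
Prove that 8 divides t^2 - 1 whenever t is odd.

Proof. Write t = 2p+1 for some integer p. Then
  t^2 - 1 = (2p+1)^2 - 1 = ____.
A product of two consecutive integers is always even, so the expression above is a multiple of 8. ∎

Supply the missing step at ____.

(2p+1)^2 - 1 = 4p^2 + 4p + 1 - 1 = 4p^2 + 4p = 4p(p+1).
Since p and p+1 are consecutive, p(p+1) is even, and 4·(even) is a multiple of 8.

4p(p + 1)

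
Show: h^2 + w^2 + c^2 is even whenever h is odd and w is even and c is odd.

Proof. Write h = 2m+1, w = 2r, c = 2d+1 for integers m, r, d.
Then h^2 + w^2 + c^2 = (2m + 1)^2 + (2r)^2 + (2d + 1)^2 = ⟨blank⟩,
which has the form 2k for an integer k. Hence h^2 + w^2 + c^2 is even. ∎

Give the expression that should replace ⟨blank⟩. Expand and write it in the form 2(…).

(2m + 1)^2 + (2r)^2 + (2d + 1)^2 = 4d^2 + 4d + 4m^2 + 4m + 4r^2 + 2
= 2(2d^2 + 2d + 2m^2 + 2m + 2r^2 + 1).
Since 2d^2 + 2d + 2m^2 + 2m + 2r^2 + 1 is an integer, the sum of squares is of the form 2k for an integer k.

2(2d^2 + 2d + 2m^2 + 2m + 2r^2 + 1)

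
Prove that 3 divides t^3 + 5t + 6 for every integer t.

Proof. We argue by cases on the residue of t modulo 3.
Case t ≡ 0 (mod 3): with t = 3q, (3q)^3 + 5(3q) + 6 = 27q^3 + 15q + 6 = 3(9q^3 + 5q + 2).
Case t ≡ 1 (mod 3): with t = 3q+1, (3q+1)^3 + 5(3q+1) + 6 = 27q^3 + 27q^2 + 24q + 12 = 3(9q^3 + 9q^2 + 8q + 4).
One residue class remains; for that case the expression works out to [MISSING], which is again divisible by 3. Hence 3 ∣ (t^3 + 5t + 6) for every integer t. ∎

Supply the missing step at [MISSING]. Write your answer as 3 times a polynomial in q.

3(9q^3 + 18q^2 + 17q + 8)

The residues treated are {0, 1}, so the missing case is t ≡ 2 (mod 3); write t = 3q+2.
Then (3q+2)^3 + 5(3q+2) + 6 = 27q^3 + 54q^2 + 51q + 24 = 3(9q^3 + 18q^2 + 17q + 8).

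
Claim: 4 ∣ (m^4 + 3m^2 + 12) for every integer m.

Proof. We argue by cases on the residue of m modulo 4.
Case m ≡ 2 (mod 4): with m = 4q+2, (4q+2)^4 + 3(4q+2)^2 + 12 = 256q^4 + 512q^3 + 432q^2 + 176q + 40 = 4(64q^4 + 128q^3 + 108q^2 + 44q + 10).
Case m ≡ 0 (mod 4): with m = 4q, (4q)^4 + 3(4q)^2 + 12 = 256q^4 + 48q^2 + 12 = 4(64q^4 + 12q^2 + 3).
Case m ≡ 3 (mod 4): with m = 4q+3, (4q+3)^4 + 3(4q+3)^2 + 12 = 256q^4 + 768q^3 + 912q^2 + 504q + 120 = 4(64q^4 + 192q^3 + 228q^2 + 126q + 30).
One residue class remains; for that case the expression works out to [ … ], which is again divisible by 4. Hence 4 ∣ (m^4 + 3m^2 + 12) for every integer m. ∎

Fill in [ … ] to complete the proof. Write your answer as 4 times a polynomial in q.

The residues treated are {2, 0, 3}, so the missing case is m ≡ 1 (mod 4); write m = 4q+1.
Then (4q+1)^4 + 3(4q+1)^2 + 12 = 256q^4 + 256q^3 + 144q^2 + 40q + 16 = 4(64q^4 + 64q^3 + 36q^2 + 10q + 4).

4(64q^4 + 64q^3 + 36q^2 + 10q + 4)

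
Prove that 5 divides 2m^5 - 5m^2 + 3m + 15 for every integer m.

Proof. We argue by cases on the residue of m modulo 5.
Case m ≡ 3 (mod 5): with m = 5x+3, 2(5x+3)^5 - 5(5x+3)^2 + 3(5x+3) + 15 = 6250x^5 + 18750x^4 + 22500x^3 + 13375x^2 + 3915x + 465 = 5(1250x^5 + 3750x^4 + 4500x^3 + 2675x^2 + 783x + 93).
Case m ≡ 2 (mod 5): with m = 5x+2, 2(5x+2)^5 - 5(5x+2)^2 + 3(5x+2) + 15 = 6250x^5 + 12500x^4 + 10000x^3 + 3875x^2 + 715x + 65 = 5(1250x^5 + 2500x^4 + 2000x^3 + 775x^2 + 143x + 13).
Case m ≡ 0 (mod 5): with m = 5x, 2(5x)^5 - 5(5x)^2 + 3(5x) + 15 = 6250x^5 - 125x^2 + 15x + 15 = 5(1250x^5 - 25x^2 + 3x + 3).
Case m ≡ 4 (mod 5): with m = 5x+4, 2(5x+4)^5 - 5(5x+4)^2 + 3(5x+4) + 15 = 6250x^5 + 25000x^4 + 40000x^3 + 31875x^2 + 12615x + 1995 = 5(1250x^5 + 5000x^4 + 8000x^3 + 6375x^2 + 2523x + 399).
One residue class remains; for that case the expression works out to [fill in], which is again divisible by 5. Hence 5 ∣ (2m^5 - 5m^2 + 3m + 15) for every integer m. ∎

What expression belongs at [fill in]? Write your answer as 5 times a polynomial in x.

5(1250x^5 + 1250x^4 + 500x^3 + 75x^2 + 3x + 3)

Only m ≡ 1 (mod 5) is unaccounted for. Put m = 5x+1:
2(5x+1)^5 - 5(5x+1)^2 + 3(5x+1) + 15 expands to 6250x^5 + 6250x^4 + 2500x^3 + 375x^2 + 15x + 15,
and factoring out 5 leaves 5(1250x^5 + 1250x^4 + 500x^3 + 75x^2 + 3x + 3).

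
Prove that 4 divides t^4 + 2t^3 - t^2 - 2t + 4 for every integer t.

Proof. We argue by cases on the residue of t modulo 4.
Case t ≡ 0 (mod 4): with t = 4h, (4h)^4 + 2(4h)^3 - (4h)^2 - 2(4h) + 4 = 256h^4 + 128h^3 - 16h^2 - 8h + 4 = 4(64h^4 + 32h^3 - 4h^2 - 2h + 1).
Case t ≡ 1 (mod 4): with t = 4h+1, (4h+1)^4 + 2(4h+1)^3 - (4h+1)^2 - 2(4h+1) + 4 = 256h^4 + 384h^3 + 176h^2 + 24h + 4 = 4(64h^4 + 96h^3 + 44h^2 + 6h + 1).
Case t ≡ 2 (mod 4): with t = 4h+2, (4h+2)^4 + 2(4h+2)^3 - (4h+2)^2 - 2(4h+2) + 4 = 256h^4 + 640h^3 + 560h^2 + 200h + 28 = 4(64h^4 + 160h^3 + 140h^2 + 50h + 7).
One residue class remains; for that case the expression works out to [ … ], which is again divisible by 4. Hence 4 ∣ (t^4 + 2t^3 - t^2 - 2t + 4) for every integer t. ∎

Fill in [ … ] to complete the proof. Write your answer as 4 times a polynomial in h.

4(64h^4 + 224h^3 + 284h^2 + 154h + 31)

The residues treated are {0, 1, 2}, so the missing case is t ≡ 3 (mod 4); write t = 4h+3.
Then (4h+3)^4 + 2(4h+3)^3 - (4h+3)^2 - 2(4h+3) + 4 = 256h^4 + 896h^3 + 1136h^2 + 616h + 124 = 4(64h^4 + 224h^3 + 284h^2 + 154h + 31).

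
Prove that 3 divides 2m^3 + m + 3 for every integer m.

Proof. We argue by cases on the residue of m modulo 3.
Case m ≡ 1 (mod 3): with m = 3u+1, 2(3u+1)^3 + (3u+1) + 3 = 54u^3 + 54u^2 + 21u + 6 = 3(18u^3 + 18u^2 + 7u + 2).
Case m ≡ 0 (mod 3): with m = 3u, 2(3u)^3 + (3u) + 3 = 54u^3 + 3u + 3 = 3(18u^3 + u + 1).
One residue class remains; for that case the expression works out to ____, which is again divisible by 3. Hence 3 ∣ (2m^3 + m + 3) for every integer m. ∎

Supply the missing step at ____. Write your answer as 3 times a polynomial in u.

3(18u^3 + 36u^2 + 25u + 7)

The residues treated are {1, 0}, so the missing case is m ≡ 2 (mod 3); write m = 3u+2.
Then 2(3u+2)^3 + (3u+2) + 3 = 54u^3 + 108u^2 + 75u + 21 = 3(18u^3 + 36u^2 + 25u + 7).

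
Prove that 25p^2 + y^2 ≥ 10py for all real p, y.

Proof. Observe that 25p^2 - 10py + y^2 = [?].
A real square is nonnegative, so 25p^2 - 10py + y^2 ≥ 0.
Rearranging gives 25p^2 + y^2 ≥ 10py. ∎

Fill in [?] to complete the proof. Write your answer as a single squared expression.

(5p - y)^2

25p^2 - 10py + y^2 is a perfect-square trinomial: the outer terms are (5p)^2 and (y)^2, and the cross term is -2·5p·y.
So 25p^2 - 10py + y^2 = (5p - y)^2 ≥ 0.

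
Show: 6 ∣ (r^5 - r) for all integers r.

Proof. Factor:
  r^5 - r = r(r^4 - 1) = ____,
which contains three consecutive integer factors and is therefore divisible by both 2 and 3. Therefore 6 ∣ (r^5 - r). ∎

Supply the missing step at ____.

r^4 - 1 = (r^2 - 1)(r^2 + 1), and r^2 - 1 = (r-1)(r+1).
So r(r^4 - 1) = (r - 1)r(r + 1)(r^2 + 1).

(r - 1)r(r + 1)(r^2 + 1)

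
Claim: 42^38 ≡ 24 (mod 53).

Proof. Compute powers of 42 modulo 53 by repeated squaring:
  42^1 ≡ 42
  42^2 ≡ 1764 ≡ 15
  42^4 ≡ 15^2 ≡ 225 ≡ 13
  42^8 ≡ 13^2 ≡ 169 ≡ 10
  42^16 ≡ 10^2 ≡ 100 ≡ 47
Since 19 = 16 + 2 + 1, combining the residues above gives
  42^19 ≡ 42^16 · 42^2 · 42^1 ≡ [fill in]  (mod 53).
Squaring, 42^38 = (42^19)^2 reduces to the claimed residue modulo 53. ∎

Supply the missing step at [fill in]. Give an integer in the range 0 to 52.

36

42^16 · 42^2 · 42^1 ≡ 47 · 15 · 42 = 29610.
29610 mod 53 = 36, so 42^19 ≡ 36 (mod 53).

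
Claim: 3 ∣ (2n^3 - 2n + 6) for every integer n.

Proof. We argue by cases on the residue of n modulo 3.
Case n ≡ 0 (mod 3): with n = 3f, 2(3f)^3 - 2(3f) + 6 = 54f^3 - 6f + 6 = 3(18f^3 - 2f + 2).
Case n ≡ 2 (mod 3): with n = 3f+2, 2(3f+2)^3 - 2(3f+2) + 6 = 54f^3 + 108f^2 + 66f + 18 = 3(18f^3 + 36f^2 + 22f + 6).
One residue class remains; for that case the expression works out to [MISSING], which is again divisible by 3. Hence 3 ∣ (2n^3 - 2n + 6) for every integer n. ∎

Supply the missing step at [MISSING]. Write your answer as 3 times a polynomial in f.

3(18f^3 + 18f^2 + 4f + 2)

The residues treated are {0, 2}, so the missing case is n ≡ 1 (mod 3); write n = 3f+1.
Then 2(3f+1)^3 - 2(3f+1) + 6 = 54f^3 + 54f^2 + 12f + 6 = 3(18f^3 + 18f^2 + 4f + 2).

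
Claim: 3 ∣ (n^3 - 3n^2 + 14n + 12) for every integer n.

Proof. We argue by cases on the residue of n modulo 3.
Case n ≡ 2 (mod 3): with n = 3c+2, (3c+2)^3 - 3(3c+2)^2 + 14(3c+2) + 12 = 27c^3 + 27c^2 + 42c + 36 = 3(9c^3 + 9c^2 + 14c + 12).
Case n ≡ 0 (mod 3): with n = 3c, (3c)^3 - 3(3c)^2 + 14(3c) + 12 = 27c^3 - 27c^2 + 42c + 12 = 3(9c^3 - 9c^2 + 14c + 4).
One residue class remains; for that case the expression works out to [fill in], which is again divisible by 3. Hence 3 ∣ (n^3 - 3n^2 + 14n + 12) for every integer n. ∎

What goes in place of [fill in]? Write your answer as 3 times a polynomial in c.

The residues treated are {2, 0}, so the missing case is n ≡ 1 (mod 3); write n = 3c+1.
Then (3c+1)^3 - 3(3c+1)^2 + 14(3c+1) + 12 = 27c^3 + 33c + 24 = 3(9c^3 + 11c + 8).

3(9c^3 + 11c + 8)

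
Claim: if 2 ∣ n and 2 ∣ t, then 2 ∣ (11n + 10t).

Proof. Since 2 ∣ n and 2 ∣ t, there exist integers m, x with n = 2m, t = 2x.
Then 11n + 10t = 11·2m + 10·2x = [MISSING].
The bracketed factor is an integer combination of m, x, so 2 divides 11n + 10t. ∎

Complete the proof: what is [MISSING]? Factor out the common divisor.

Pull the common 2 out of every term: 11·2m + 10·2x = 2(11m + 10x).
11m + 10x is an integer, which exhibits the divisibility.

2(11m + 10x)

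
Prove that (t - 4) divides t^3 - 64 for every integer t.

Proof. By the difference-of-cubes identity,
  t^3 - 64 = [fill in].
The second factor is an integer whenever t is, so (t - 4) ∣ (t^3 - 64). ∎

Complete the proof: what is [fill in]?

Polynomial division of t^3 - 64 by t - 4 leaves remainder 0 and quotient t^2 + 4t + 16.
Hence t^3 - 64 = (t - 4)(t^2 + 4t + 16).

(t - 4)(t^2 + 4t + 16)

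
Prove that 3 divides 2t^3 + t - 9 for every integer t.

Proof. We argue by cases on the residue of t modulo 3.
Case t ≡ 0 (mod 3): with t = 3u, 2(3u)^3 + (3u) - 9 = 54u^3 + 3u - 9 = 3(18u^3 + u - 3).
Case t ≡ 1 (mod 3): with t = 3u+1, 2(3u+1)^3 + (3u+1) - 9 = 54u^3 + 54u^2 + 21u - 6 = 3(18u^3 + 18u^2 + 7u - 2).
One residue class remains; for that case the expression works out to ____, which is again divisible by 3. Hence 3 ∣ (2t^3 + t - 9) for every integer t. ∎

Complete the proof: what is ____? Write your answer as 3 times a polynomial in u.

The residues treated are {0, 1}, so the missing case is t ≡ 2 (mod 3); write t = 3u+2.
Then 2(3u+2)^3 + (3u+2) - 9 = 54u^3 + 108u^2 + 75u + 9 = 3(18u^3 + 36u^2 + 25u + 3).

3(18u^3 + 36u^2 + 25u + 3)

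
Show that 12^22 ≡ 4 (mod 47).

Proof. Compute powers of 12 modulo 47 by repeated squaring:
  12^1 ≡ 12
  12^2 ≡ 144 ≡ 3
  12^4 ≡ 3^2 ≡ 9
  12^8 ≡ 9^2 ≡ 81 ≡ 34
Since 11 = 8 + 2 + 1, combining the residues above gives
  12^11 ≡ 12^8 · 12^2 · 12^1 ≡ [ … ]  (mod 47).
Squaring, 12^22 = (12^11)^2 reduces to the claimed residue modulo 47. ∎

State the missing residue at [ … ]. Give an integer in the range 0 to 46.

12^8 · 12^2 · 12^1 ≡ 34 · 3 · 12 = 1224.
1224 mod 47 = 2, so 12^11 ≡ 2 (mod 47).

2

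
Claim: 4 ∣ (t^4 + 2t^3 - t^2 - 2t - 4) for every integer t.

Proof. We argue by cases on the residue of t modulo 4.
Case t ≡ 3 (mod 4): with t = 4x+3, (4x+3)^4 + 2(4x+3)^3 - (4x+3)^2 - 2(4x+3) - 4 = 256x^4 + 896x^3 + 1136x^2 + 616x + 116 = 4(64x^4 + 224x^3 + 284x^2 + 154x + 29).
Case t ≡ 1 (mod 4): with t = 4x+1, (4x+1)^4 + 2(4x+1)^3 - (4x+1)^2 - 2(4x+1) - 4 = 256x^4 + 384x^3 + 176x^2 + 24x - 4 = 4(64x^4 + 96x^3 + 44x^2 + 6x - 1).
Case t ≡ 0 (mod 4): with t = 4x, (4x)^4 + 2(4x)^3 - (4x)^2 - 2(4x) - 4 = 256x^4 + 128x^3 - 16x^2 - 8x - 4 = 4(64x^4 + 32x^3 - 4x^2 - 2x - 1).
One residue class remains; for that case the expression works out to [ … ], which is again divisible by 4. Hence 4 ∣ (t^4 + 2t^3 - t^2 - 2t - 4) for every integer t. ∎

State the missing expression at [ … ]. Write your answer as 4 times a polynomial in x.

4(64x^4 + 160x^3 + 140x^2 + 50x + 5)

Only t ≡ 2 (mod 4) is unaccounted for. Put t = 4x+2:
(4x+2)^4 + 2(4x+2)^3 - (4x+2)^2 - 2(4x+2) - 4 expands to 256x^4 + 640x^3 + 560x^2 + 200x + 20,
and factoring out 4 leaves 4(64x^4 + 160x^3 + 140x^2 + 50x + 5).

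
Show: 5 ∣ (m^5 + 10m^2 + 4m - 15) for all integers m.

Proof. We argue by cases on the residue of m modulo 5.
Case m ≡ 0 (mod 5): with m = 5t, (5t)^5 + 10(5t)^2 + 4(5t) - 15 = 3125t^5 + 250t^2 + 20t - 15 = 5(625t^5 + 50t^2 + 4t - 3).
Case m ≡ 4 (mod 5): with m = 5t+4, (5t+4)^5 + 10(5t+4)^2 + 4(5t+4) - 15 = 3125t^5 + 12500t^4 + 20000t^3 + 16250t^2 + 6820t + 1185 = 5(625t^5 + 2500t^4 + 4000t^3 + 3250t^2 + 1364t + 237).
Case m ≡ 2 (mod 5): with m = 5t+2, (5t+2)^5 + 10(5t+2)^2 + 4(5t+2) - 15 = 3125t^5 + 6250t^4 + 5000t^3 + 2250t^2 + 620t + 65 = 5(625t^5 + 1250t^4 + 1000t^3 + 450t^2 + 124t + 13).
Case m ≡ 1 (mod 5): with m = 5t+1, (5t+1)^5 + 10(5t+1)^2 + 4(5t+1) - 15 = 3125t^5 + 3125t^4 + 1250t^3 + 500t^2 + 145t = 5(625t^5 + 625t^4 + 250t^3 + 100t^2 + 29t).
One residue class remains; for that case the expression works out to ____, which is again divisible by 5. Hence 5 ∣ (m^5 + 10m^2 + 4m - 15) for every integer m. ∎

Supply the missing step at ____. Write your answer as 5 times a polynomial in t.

5(625t^5 + 1875t^4 + 2250t^3 + 1400t^2 + 469t + 66)

The residues treated are {0, 4, 2, 1}, so the missing case is m ≡ 3 (mod 5); write m = 5t+3.
Then (5t+3)^5 + 10(5t+3)^2 + 4(5t+3) - 15 = 3125t^5 + 9375t^4 + 11250t^3 + 7000t^2 + 2345t + 330 = 5(625t^5 + 1875t^4 + 2250t^3 + 1400t^2 + 469t + 66).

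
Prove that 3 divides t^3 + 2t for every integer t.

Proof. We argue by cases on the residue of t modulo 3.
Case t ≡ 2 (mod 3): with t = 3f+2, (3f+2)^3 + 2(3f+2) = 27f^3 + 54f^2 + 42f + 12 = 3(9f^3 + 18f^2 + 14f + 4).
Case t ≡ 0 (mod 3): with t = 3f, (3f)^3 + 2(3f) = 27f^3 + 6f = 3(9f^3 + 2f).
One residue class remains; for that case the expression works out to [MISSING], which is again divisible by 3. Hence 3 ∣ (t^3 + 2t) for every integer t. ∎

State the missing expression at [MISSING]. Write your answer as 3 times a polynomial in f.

3(9f^3 + 9f^2 + 5f + 1)

The residues treated are {2, 0}, so the missing case is t ≡ 1 (mod 3); write t = 3f+1.
Then (3f+1)^3 + 2(3f+1) = 27f^3 + 27f^2 + 15f + 3 = 3(9f^3 + 9f^2 + 5f + 1).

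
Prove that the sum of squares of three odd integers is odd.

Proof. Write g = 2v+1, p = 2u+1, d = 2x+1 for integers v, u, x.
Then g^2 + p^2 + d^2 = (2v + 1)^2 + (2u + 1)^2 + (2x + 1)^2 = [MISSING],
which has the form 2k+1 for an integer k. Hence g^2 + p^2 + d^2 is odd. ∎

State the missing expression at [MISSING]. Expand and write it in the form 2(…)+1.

2(2u^2 + 2u + 2v^2 + 2v + 2x^2 + 2x + 1) + 1

Expanding: (2v + 1)^2 + (2u + 1)^2 + (2x + 1)^2 = 4u^2 + 4u + 4v^2 + 4v + 4x^2 + 4x + 3.
Every term except the constant is even, so this is 2(2u^2 + 2u + 2v^2 + 2v + 2x^2 + 2x + 1) + 1,
and 2u^2 + 2u + 2v^2 + 2v + 2x^2 + 2x + 1 ∈ ℤ gives the required form.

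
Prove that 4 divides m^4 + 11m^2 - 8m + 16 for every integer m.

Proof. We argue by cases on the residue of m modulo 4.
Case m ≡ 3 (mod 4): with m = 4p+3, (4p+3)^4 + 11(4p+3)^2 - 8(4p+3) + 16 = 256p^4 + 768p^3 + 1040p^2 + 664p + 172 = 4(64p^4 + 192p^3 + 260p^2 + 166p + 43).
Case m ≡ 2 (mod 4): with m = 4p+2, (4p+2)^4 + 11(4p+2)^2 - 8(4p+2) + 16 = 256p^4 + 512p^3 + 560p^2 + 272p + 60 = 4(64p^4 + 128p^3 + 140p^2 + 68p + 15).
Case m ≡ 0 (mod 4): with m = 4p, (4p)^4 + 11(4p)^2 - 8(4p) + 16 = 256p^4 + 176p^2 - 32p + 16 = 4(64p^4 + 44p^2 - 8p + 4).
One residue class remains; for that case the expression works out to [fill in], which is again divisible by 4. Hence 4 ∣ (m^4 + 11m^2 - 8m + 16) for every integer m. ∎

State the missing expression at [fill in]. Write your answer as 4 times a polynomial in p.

Only m ≡ 1 (mod 4) is unaccounted for. Put m = 4p+1:
(4p+1)^4 + 11(4p+1)^2 - 8(4p+1) + 16 expands to 256p^4 + 256p^3 + 272p^2 + 72p + 20,
and factoring out 4 leaves 4(64p^4 + 64p^3 + 68p^2 + 18p + 5).

4(64p^4 + 64p^3 + 68p^2 + 18p + 5)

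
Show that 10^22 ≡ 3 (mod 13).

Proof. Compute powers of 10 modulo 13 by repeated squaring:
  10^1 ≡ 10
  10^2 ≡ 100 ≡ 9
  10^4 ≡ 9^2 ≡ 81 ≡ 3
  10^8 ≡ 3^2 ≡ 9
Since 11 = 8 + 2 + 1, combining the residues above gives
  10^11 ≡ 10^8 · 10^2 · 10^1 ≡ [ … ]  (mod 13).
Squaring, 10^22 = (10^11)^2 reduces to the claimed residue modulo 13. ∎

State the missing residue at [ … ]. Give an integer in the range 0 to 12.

10^8 · 10^2 · 10^1 ≡ 9 · 9 · 10 = 810.
810 mod 13 = 4, so 10^11 ≡ 4 (mod 13).

4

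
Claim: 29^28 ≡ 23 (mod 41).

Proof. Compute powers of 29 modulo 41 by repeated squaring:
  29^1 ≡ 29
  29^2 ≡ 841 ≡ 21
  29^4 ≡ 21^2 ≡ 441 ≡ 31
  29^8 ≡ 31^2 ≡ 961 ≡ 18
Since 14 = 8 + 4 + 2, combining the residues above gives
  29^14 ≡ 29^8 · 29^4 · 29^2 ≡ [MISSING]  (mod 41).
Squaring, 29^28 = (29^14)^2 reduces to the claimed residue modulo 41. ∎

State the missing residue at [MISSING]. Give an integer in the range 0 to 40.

33

Multiply the listed residues: 18 · 31 · 21 = 558 → 11718.
Reducing modulo 41: 11718 = 285·41 + 33, so 29^14 ≡ 33.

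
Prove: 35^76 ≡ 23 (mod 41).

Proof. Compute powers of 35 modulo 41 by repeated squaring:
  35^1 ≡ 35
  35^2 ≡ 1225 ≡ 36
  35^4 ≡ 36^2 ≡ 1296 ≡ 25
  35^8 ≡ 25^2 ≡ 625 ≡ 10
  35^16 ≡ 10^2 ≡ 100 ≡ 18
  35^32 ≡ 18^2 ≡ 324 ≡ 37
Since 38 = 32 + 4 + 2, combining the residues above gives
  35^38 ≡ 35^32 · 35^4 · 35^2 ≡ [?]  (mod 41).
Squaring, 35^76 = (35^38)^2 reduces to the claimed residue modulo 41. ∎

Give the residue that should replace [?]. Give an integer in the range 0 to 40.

Multiply the listed residues: 37 · 25 · 36 = 925 → 33300.
Reducing modulo 41: 33300 = 812·41 + 8, so 35^38 ≡ 8.

8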